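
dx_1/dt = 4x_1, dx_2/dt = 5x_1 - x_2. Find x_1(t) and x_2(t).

x_1(t) = -C_1e^(4t), x_2(t) = -C_1e^(4t) + C_2e^(-t)

Coefficient matrix A = [[4, 0], [5, -1]].
Characteristic polynomial det(A - λI) = λ^2 - 3λ - 4 = 0.
Eigenvalues λ = 4, -1.
For λ=4: (A-λI) row 2 is [5, -5], so an eigenvector is (-1, -1).
For λ=-1: (A-λI) row 1 is [5, 0], so an eigenvector is (0, 1).
General solution: C_1e^(4t)(-1,-1) + C_2e^(-t)(0,1).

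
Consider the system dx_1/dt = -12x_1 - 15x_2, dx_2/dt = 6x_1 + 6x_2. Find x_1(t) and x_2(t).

x_1(t) = 2K_1e^(-3t)sin(3t) + K_1e^(-3t)cos(3t) + K_2e^(-3t)sin(3t) - 2K_2e^(-3t)cos(3t), x_2(t) = -K_1e^(-3t)sin(3t) - K_1e^(-3t)cos(3t) - K_2e^(-3t)sin(3t) + K_2e^(-3t)cos(3t)

Coefficient matrix A = [[-12, -15], [6, 6]].
Characteristic polynomial det(A - λI) = λ^2 + 6λ + 18 = 0.
Eigenvalues λ = -3 ± 3i (complex conjugate pair).
For λ=-3+3i: an eigenvector is (1,-1) - i(2,-1) = (1 - 2i, -1 + i).
A real fundamental pair from Re and Im of e^((-3+3i)t)v: X_1 = e^(-3t)(cos(3t)·(1,-1) + sin(3t)·(2,-1)), X_2 = e^(-3t)(sin(3t)·(1,-1) - cos(3t)·(2,-1)).
General solution: K_1X_1 + K_2X_2.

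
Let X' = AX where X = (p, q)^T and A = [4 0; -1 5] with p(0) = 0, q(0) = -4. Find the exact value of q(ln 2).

A = [[4,0],[-1,5]]; eigenvalues λ = 5, 4.
Eigenvectors: (0,-1) for λ=5, (1,1) for λ=4.
From the initial condition, c_1 = 4, c_2 = 0.
q(ln 2) = (4)(2^5)(-1) + (0)(2^4)(1) = -128.

-128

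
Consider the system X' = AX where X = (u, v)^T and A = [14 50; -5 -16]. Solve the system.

Coefficient matrix A = [[14, 50], [-5, -16]].
Characteristic polynomial det(A - λI) = λ^2 + 2λ + 26 = 0.
Eigenvalues λ = -1 ± 5i (complex conjugate pair).
For λ=-1+5i: an eigenvector is (-1,0) - i(-3,1) = (-1 + 3i, 0 - i).
A real fundamental pair from Re and Im of e^((-1+5i)t)v: X_1 = e^(-t)(cos(5t)·(-1,0) + sin(5t)·(-3,1)), X_2 = e^(-t)(sin(5t)·(-1,0) - cos(5t)·(-3,1)).
General solution: c_1X_1 + c_2X_2.

u(t) = -3c_1e^(-t)sin(5t) - c_1e^(-t)cos(5t) - c_2e^(-t)sin(5t) + 3c_2e^(-t)cos(5t), v(t) = c_1e^(-t)sin(5t) - c_2e^(-t)cos(5t)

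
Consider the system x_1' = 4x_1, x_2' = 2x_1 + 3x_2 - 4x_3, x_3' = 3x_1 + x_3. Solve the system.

x_1(t) = c_1e^(4t), x_2(t) = -2c_1e^(4t) + c_2e^(3t) + 2c_3e^(t), x_3(t) = c_1e^(4t) + c_3e^(t)

Coefficient matrix A = [[4, 0, 0], [2, 3, -4], [3, 0, 1]].
det(A - λI) = 0 gives eigenvalues λ = 4, 3, 1.
For λ=4: eigenvector (1,-2,1).
For λ=3: eigenvector (0,1,0).
For λ=1: eigenvector (0,2,1).
General solution: c_1e^(4t)(1,-2,1) + c_2e^(3t)(0,1,0) + c_3e^(t)(0,2,1).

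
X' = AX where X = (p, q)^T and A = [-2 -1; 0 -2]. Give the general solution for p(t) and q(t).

p(t) = c_1e^(-2t) + c_2te^(-2t) + c_2e^(-2t), q(t) = -c_2e^(-2t)

Coefficient matrix A = [[-2, -1], [0, -2]].
Characteristic polynomial det(A - λI) = λ^2 + 4λ + 4 = 0.
Single eigenvalue λ = -2 with algebraic multiplicity 2.
Eigenvector v = (1,0); generalized eigenvector w with (A-λI)w=v is (1,-1).
General solution: e^(-2t)[c_1·v + c_2·(t·v + w)].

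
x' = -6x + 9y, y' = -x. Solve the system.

x(t) = -3C_1e^(-3t) - 3C_2te^(-3t) - 2C_2e^(-3t), y(t) = -C_1e^(-3t) - C_2te^(-3t) - C_2e^(-3t)

Coefficient matrix A = [[-6, 9], [-1, 0]].
Characteristic polynomial det(A - λI) = λ^2 + 6λ + 9 = 0.
Single eigenvalue λ = -3 with algebraic multiplicity 2.
Eigenvector v = (-3,-1); generalized eigenvector w with (A-λI)w=v is (-2,-1).
General solution: e^(-3t)[C_1·v + C_2·(t·v + w)].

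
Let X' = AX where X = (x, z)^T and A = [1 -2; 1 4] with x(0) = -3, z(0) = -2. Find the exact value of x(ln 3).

A = [[1,-2],[1,4]]; eigenvalues λ = 3, 2.
Eigenvectors: (-1,1) for λ=3, (2,-1) for λ=2.
From the initial condition, c_1 = -7, c_2 = -5.
x(ln 3) = (-7)(3^3)(-1) + (-5)(3^2)(2) = 99.

99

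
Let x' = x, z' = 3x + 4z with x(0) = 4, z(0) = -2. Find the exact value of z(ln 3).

A = [[1,0],[3,4]]; eigenvalues λ = 1, 4.
Eigenvectors: (-1,1) for λ=1, (0,1) for λ=4.
From the initial condition, c_1 = -4, c_2 = 2.
z(ln 3) = (-4)(3^1)(1) + (2)(3^4)(1) = 150.

150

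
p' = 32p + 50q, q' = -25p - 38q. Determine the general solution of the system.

p(t) = 3c_1e^(-3t)sin(5t) - c_1e^(-3t)cos(5t) - c_2e^(-3t)sin(5t) - 3c_2e^(-3t)cos(5t), q(t) = -2c_1e^(-3t)sin(5t) + c_1e^(-3t)cos(5t) + c_2e^(-3t)sin(5t) + 2c_2e^(-3t)cos(5t)

Coefficient matrix A = [[32, 50], [-25, -38]].
Characteristic polynomial det(A - λI) = λ^2 + 6λ + 34 = 0.
Eigenvalues λ = -3 ± 5i (complex conjugate pair).
For λ=-3+5i: an eigenvector is (-1,1) - i(3,-2) = (-1 - 3i, 1 + 2i).
A real fundamental pair from Re and Im of e^((-3+5i)t)v: X_1 = e^(-3t)(cos(5t)·(-1,1) + sin(5t)·(3,-2)), X_2 = e^(-3t)(sin(5t)·(-1,1) - cos(5t)·(3,-2)).
General solution: c_1X_1 + c_2X_2.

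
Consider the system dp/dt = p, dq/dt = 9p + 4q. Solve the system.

p(t) = -c_2e^(t), q(t) = c_1e^(4t) + 3c_2e^(t)

Coefficient matrix A = [[1, 0], [9, 4]].
Characteristic polynomial det(A - λI) = λ^2 - 5λ + 4 = 0.
Eigenvalues λ = 4, 1.
For λ=4: (A-λI) row 1 is [-3, 0], so an eigenvector is (0, 1).
For λ=1: (A-λI) row 2 is [9, 3], so an eigenvector is (-1, 3).
General solution: c_1e^(4t)(0,1) + c_2e^(t)(-1,3).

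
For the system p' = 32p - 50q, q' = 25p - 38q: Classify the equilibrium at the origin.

A = [[32,-50],[25,-38]]; det(A-λI) = λ^2 + 6λ + 34.
λ = -3 ± 5i: negative real part.

stable spiral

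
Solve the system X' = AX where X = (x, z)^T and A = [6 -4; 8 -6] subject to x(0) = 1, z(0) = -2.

Coefficient matrix A = [[6, -4], [8, -6]].
Characteristic polynomial det(A - λI) = λ^2 - 4 = 0.
Eigenvalues λ = 2, -2.
For λ=2: (A-λI) row 1 is [4, -4], so an eigenvector is (1, 1).
For λ=-2: (A-λI) row 1 is [8, -4], so an eigenvector is (-1, -2).
General solution: C_1e^(2t)(1,1) + C_2e^(-2t)(-1,-2).
Applying x(0)=1, z(0)=-2 gives C_1=4, C_2=3.

x(t) = 4e^(2t) - 3e^(-2t), z(t) = 4e^(2t) - 6e^(-2t)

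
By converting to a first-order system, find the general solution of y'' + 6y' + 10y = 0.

y(t) = c_1e^(-3t)cos(t) + c_2e^(-3t)sin(t)

Let x_1 = y, x_2 = y'. Then x_1' = x_2 and x_2' = -10x_1 - 6x_2.
A = [[0,1],[-10,-6]]; det(A-λI) = λ^2 + 6λ + 10.
Eigenvalues λ = -3 ± i.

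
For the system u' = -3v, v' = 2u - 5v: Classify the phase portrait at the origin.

stable node

A = [[0,-3],[2,-5]]; det(A-λI) = λ^2 + 5λ + 6.
λ = -3, -2: both negative.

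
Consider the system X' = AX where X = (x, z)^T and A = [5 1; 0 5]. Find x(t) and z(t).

x(t) = c_1e^(5t) + c_2te^(5t) - c_2e^(5t), z(t) = c_2e^(5t)

Coefficient matrix A = [[5, 1], [0, 5]].
Characteristic polynomial det(A - λI) = λ^2 - 10λ + 25 = 0.
Single eigenvalue λ = 5 with algebraic multiplicity 2.
Eigenvector v = (1,0); generalized eigenvector w with (A-λI)w=v is (-1,1).
General solution: e^(5t)[c_1·v + c_2·(t·v + w)].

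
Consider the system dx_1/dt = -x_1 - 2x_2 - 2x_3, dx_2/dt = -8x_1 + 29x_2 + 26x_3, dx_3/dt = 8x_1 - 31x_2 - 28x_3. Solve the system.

Coefficient matrix A = [[-1, -2, -2], [-8, 29, 26], [8, -31, -28]].
det(A - λI) = 0 gives eigenvalues λ = -1, 3, -2.
For λ=-1: eigenvector (1,2,-2).
For λ=3: eigenvector (0,1,-1).
For λ=-2: eigenvector (2,-2,3).
General solution: K_1e^(-t)(1,2,-2) + K_2e^(3t)(0,1,-1) + K_3e^(-2t)(2,-2,3).

x_1(t) = K_1e^(-t) + 2K_3e^(-2t), x_2(t) = 2K_1e^(-t) + K_2e^(3t) - 2K_3e^(-2t), x_3(t) = -2K_1e^(-t) - K_2e^(3t) + 3K_3e^(-2t)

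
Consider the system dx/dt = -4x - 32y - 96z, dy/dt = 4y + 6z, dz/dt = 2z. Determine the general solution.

Coefficient matrix A = [[-4, -32, -96], [0, 4, 6], [0, 0, 2]].
det(A - λI) = 0 gives eigenvalues λ = -4, 4, 2.
For λ=-4: eigenvector (1,0,0).
For λ=4: eigenvector (-4,1,0).
For λ=2: eigenvector (0,-3,1).
General solution: C_1e^(-4t)(1,0,0) + C_2e^(4t)(-4,1,0) + C_3e^(2t)(0,-3,1).

x(t) = C_1e^(-4t) - 4C_2e^(4t), y(t) = C_2e^(4t) - 3C_3e^(2t), z(t) = C_3e^(2t)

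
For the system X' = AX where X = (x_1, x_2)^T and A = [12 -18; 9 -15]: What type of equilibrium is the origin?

A = [[12,-18],[9,-15]]; det(A-λI) = λ^2 + 3λ - 18.
λ = -6, 3: opposite signs.

saddle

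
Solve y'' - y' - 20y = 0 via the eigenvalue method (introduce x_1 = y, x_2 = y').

y(t) = K_1e^(5t) + K_2e^(-4t)

Let x_1 = y, x_2 = y'. Then x_1' = x_2 and x_2' = 20x_1 + x_2.
A = [[0,1],[20,1]]; det(A-λI) = λ^2 - λ - 20.
Eigenvalues λ = 5, -4 with eigenvectors (1,5), (1,-4).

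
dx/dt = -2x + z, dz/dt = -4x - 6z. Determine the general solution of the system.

Coefficient matrix A = [[-2, 1], [-4, -6]].
Characteristic polynomial det(A - λI) = λ^2 + 8λ + 16 = 0.
Single eigenvalue λ = -4 with algebraic multiplicity 2.
Eigenvector v = (-1,2); generalized eigenvector w with (A-λI)w=v is (1,-3).
General solution: e^(-4t)[c_1·v + c_2·(t·v + w)].

x(t) = -c_1e^(-4t) - c_2te^(-4t) + c_2e^(-4t), z(t) = 2c_1e^(-4t) + 2c_2te^(-4t) - 3c_2e^(-4t)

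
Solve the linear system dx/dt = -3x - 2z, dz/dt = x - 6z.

x(t) = -2C_1e^(-4t) + C_2e^(-5t), z(t) = -C_1e^(-4t) + C_2e^(-5t)

Coefficient matrix A = [[-3, -2], [1, -6]].
Characteristic polynomial det(A - λI) = λ^2 + 9λ + 20 = 0.
Eigenvalues λ = -4, -5.
For λ=-4: (A-λI) row 1 is [1, -2], so an eigenvector is (-2, -1).
For λ=-5: (A-λI) row 1 is [2, -2], so an eigenvector is (1, 1).
General solution: C_1e^(-4t)(-2,-1) + C_2e^(-5t)(1,1).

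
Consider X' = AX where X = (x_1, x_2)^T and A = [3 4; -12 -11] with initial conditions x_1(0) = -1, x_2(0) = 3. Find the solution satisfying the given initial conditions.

x_1(t) = 2e^(-3t) - 3e^(-5t), x_2(t) = -3e^(-3t) + 6e^(-5t)

Coefficient matrix A = [[3, 4], [-12, -11]].
Characteristic polynomial det(A - λI) = λ^2 + 8λ + 15 = 0.
Eigenvalues λ = -5, -3.
For λ=-5: (A-λI) row 1 is [8, 4], so an eigenvector is (1, -2).
For λ=-3: (A-λI) row 1 is [6, 4], so an eigenvector is (2, -3).
General solution: K_1e^(-5t)(1,-2) + K_2e^(-3t)(2,-3).
Applying x_1(0)=-1, x_2(0)=3 gives K_1=-3, K_2=1.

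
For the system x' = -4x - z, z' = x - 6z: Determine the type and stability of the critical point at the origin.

A = [[-4,-1],[1,-6]]; det(A-λI) = λ^2 + 10λ + 25.
repeated λ = -5 with a single eigenvector.

stable improper node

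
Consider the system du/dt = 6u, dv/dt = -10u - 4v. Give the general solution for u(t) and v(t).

u(t) = -c_2e^(6t), v(t) = c_1e^(-4t) + c_2e^(6t)

Coefficient matrix A = [[6, 0], [-10, -4]].
Characteristic polynomial det(A - λI) = λ^2 - 2λ - 24 = 0.
Eigenvalues λ = -4, 6.
For λ=-4: (A-λI) row 1 is [10, 0], so an eigenvector is (0, 1).
For λ=6: (A-λI) row 2 is [-10, -10], so an eigenvector is (-1, 1).
General solution: c_1e^(-4t)(0,1) + c_2e^(6t)(-1,1).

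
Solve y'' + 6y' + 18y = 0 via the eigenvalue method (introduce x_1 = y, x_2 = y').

Let x_1 = y, x_2 = y'. Then x_1' = x_2 and x_2' = -18x_1 - 6x_2.
A = [[0,1],[-18,-6]]; det(A-λI) = λ^2 + 6λ + 18.
Eigenvalues λ = -3 ± 3i.

y(t) = C_1e^(-3t)cos(3t) + C_2e^(-3t)sin(3t)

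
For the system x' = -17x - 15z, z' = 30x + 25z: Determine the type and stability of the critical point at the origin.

unstable spiral

A = [[-17,-15],[30,25]]; det(A-λI) = λ^2 - 8λ + 25.
λ = 4 ± 3i: positive real part.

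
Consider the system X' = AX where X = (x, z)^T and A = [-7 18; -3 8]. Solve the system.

x(t) = -3K_1e^(-t) - 2K_2e^(2t), z(t) = -K_1e^(-t) - K_2e^(2t)

Coefficient matrix A = [[-7, 18], [-3, 8]].
Characteristic polynomial det(A - λI) = λ^2 - λ - 2 = 0.
Eigenvalues λ = -1, 2.
For λ=-1: (A-λI) row 1 is [-6, 18], so an eigenvector is (-3, -1).
For λ=2: (A-λI) row 1 is [-9, 18], so an eigenvector is (-2, -1).
General solution: K_1e^(-t)(-3,-1) + K_2e^(2t)(-2,-1).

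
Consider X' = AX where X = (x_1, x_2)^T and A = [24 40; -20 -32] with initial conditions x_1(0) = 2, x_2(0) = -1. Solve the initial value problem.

x_1(t) = 4e^(-4t)sin(4t) + 2e^(-4t)cos(4t), x_2(t) = -3e^(-4t)sin(4t) - e^(-4t)cos(4t)

Coefficient matrix A = [[24, 40], [-20, -32]].
Characteristic polynomial det(A - λI) = λ^2 + 8λ + 32 = 0.
Eigenvalues λ = -4 ± 4i (complex conjugate pair).
For λ=-4+4i: an eigenvector is (-3,2) - i(-1,1) = (-3 + i, 2 - i).
A real fundamental pair from Re and Im of e^((-4+4i)t)v: X_1 = e^(-4t)(cos(4t)·(-3,2) + sin(4t)·(-1,1)), X_2 = e^(-4t)(sin(4t)·(-3,2) - cos(4t)·(-1,1)).
General solution: K_1X_1 + K_2X_2.
Applying x_1(0)=2, x_2(0)=-1 gives K_1=-1, K_2=-1.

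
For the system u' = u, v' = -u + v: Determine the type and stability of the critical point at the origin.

unstable improper node

A = [[1,0],[-1,1]]; det(A-λI) = λ^2 - 2λ + 1.
repeated λ = 1 with a single eigenvector.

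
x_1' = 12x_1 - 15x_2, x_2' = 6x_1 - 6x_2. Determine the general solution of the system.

Coefficient matrix A = [[12, -15], [6, -6]].
Characteristic polynomial det(A - λI) = λ^2 - 6λ + 18 = 0.
Eigenvalues λ = 3 ± 3i (complex conjugate pair).
For λ=3+3i: an eigenvector is (-1,-1) - i(2,1) = (-1 - 2i, -1 - i).
A real fundamental pair from Re and Im of e^((3+3i)t)v: X_1 = e^(3t)(cos(3t)·(-1,-1) + sin(3t)·(2,1)), X_2 = e^(3t)(sin(3t)·(-1,-1) - cos(3t)·(2,1)).
General solution: K_1X_1 + K_2X_2.

x_1(t) = 2K_1e^(3t)sin(3t) - K_1e^(3t)cos(3t) - K_2e^(3t)sin(3t) - 2K_2e^(3t)cos(3t), x_2(t) = K_1e^(3t)sin(3t) - K_1e^(3t)cos(3t) - K_2e^(3t)sin(3t) - K_2e^(3t)cos(3t)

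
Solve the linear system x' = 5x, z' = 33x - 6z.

x(t) = K_1e^(5t), z(t) = 3K_1e^(5t) - K_2e^(-6t)

Coefficient matrix A = [[5, 0], [33, -6]].
Characteristic polynomial det(A - λI) = λ^2 + λ - 30 = 0.
Eigenvalues λ = 5, -6.
For λ=5: (A-λI) row 2 is [33, -11], so an eigenvector is (1, 3).
For λ=-6: (A-λI) row 1 is [11, 0], so an eigenvector is (0, -1).
General solution: K_1e^(5t)(1,3) + K_2e^(-6t)(0,-1).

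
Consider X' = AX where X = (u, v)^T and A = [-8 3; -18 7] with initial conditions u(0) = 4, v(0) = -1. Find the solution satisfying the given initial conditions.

Coefficient matrix A = [[-8, 3], [-18, 7]].
Characteristic polynomial det(A - λI) = λ^2 + λ - 2 = 0.
Eigenvalues λ = -2, 1.
For λ=-2: (A-λI) row 1 is [-6, 3], so an eigenvector is (-1, -2).
For λ=1: (A-λI) row 1 is [-9, 3], so an eigenvector is (-1, -3).
General solution: c_1e^(-2t)(-1,-2) + c_2e^(t)(-1,-3).
Applying u(0)=4, v(0)=-1 gives c_1=-13, c_2=9.

u(t) = -9e^(t) + 13e^(-2t), v(t) = -27e^(t) + 26e^(-2t)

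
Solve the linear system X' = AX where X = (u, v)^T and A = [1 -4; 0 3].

Coefficient matrix A = [[1, -4], [0, 3]].
Characteristic polynomial det(A - λI) = λ^2 - 4λ + 3 = 0.
Eigenvalues λ = 3, 1.
For λ=3: (A-λI) row 1 is [-2, -4], so an eigenvector is (-2, 1).
For λ=1: (A-λI) row 1 is [0, -4], so an eigenvector is (-1, 0).
General solution: K_1e^(3t)(-2,1) + K_2e^(t)(-1,0).

u(t) = -2K_1e^(3t) - K_2e^(t), v(t) = K_1e^(3t)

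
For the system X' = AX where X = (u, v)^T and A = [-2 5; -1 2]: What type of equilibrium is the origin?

center

A = [[-2,5],[-1,2]]; det(A-λI) = λ^2 + 1.
λ = 0 ± i: zero real part.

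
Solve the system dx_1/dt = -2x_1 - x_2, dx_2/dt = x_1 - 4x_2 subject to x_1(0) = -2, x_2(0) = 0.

Coefficient matrix A = [[-2, -1], [1, -4]].
Characteristic polynomial det(A - λI) = λ^2 + 6λ + 9 = 0.
Single eigenvalue λ = -3 with algebraic multiplicity 2.
Eigenvector v = (1,1); generalized eigenvector w with (A-λI)w=v is (3,2).
General solution: e^(-3t)[K_1·v + K_2·(t·v + w)].
Applying x_1(0)=-2, x_2(0)=0 gives K_1=4, K_2=-2.

x_1(t) = -2te^(-3t) - 2e^(-3t), x_2(t) = -2te^(-3t)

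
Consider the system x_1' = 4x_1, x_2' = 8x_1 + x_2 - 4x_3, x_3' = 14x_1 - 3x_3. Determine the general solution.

Coefficient matrix A = [[4, 0, 0], [8, 1, -4], [14, 0, -3]].
det(A - λI) = 0 gives eigenvalues λ = -3, 1, 4.
For λ=-3: eigenvector (0,1,1).
For λ=1: eigenvector (0,1,0).
For λ=4: eigenvector (1,0,2).
General solution: K_1e^(-3t)(0,1,1) + K_2e^(t)(0,1,0) + K_3e^(4t)(1,0,2).

x_1(t) = K_3e^(4t), x_2(t) = K_1e^(-3t) + K_2e^(t), x_3(t) = K_1e^(-3t) + 2K_3e^(4t)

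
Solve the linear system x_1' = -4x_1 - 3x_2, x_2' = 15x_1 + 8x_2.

x_1(t) = c_1e^(2t)sin(3t) - c_2e^(2t)cos(3t), x_2(t) = -2c_1e^(2t)sin(3t) - c_1e^(2t)cos(3t) - c_2e^(2t)sin(3t) + 2c_2e^(2t)cos(3t)

Coefficient matrix A = [[-4, -3], [15, 8]].
Characteristic polynomial det(A - λI) = λ^2 - 4λ + 13 = 0.
Eigenvalues λ = 2 ± 3i (complex conjugate pair).
For λ=2+3i: an eigenvector is (0,-1) - i(1,-2) = (0 - i, -1 + 2i).
A real fundamental pair from Re and Im of e^((2+3i)t)v: X_1 = e^(2t)(cos(3t)·(0,-1) + sin(3t)·(1,-2)), X_2 = e^(2t)(sin(3t)·(0,-1) - cos(3t)·(1,-2)).
General solution: c_1X_1 + c_2X_2.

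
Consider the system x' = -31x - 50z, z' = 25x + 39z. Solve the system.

Coefficient matrix A = [[-31, -50], [25, 39]].
Characteristic polynomial det(A - λI) = λ^2 - 8λ + 41 = 0.
Eigenvalues λ = 4 ± 5i (complex conjugate pair).
For λ=4+5i: an eigenvector is (1,-1) - i(3,-2) = (1 - 3i, -1 + 2i).
A real fundamental pair from Re and Im of e^((4+5i)t)v: X_1 = e^(4t)(cos(5t)·(1,-1) + sin(5t)·(3,-2)), X_2 = e^(4t)(sin(5t)·(1,-1) - cos(5t)·(3,-2)).
General solution: K_1X_1 + K_2X_2.

x(t) = 3K_1e^(4t)sin(5t) + K_1e^(4t)cos(5t) + K_2e^(4t)sin(5t) - 3K_2e^(4t)cos(5t), z(t) = -2K_1e^(4t)sin(5t) - K_1e^(4t)cos(5t) - K_2e^(4t)sin(5t) + 2K_2e^(4t)cos(5t)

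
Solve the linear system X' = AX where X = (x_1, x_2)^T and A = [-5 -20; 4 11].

Coefficient matrix A = [[-5, -20], [4, 11]].
Characteristic polynomial det(A - λI) = λ^2 - 6λ + 25 = 0.
Eigenvalues λ = 3 ± 4i (complex conjugate pair).
For λ=3+4i: an eigenvector is (1,0) - i(-2,1) = (1 + 2i, 0 - i).
A real fundamental pair from Re and Im of e^((3+4i)t)v: X_1 = e^(3t)(cos(4t)·(1,0) + sin(4t)·(-2,1)), X_2 = e^(3t)(sin(4t)·(1,0) - cos(4t)·(-2,1)).
General solution: K_1X_1 + K_2X_2.

x_1(t) = -2K_1e^(3t)sin(4t) + K_1e^(3t)cos(4t) + K_2e^(3t)sin(4t) + 2K_2e^(3t)cos(4t), x_2(t) = K_1e^(3t)sin(4t) - K_2e^(3t)cos(4t)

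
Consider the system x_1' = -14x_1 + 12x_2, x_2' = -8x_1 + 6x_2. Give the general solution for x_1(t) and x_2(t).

Coefficient matrix A = [[-14, 12], [-8, 6]].
Characteristic polynomial det(A - λI) = λ^2 + 8λ + 12 = 0.
Eigenvalues λ = -6, -2.
For λ=-6: (A-λI) row 1 is [-8, 12], so an eigenvector is (3, 2).
For λ=-2: (A-λI) row 1 is [-12, 12], so an eigenvector is (-1, -1).
General solution: K_1e^(-6t)(3,2) + K_2e^(-2t)(-1,-1).

x_1(t) = 3K_1e^(-6t) - K_2e^(-2t), x_2(t) = 2K_1e^(-6t) - K_2e^(-2t)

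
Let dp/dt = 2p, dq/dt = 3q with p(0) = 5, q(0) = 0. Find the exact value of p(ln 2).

A = [[2,0],[0,3]]; eigenvalues λ = 3, 2.
Eigenvectors: (0,1) for λ=3, (-1,0) for λ=2.
From the initial condition, c_1 = 0, c_2 = -5.
p(ln 2) = (0)(2^3)(0) + (-5)(2^2)(-1) = 20.

20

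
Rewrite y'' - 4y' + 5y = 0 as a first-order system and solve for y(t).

Let x_1 = y, x_2 = y'. Then x_1' = x_2 and x_2' = -5x_1 + 4x_2.
A = [[0,1],[-5,4]]; det(A-λI) = λ^2 - 4λ + 5.
Eigenvalues λ = 2 ± i.

y(t) = K_1e^(2t)cos(t) + K_2e^(2t)sin(t)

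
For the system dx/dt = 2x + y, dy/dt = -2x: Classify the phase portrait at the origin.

A = [[2,1],[-2,0]]; det(A-λI) = λ^2 - 2λ + 2.
λ = 1 ± i: positive real part.

unstable spiral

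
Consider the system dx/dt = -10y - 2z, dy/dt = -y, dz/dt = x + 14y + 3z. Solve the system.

Coefficient matrix A = [[0, -10, -2], [0, -1, 0], [1, 14, 3]].
det(A - λI) = 0 gives eigenvalues λ = -1, 2, 1.
For λ=-1: eigenvector (2,1,-4).
For λ=2: eigenvector (1,0,-1).
For λ=1: eigenvector (2,0,-1).
General solution: c_1e^(-t)(2,1,-4) + c_2e^(2t)(1,0,-1) + c_3e^(t)(2,0,-1).

x(t) = 2c_1e^(-t) + c_2e^(2t) + 2c_3e^(t), y(t) = c_1e^(-t), z(t) = -4c_1e^(-t) - c_2e^(2t) - c_3e^(t)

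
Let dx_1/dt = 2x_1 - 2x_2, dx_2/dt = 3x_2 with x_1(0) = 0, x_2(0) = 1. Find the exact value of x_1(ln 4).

-96

A = [[2,-2],[0,3]]; eigenvalues λ = 3, 2.
Eigenvectors: (-2,1) for λ=3, (-1,0) for λ=2.
From the initial condition, c_1 = 1, c_2 = -2.
x_1(ln 4) = (1)(4^3)(-2) + (-2)(4^2)(-1) = -96.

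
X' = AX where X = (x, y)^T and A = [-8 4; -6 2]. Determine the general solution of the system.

Coefficient matrix A = [[-8, 4], [-6, 2]].
Characteristic polynomial det(A - λI) = λ^2 + 6λ + 8 = 0.
Eigenvalues λ = -2, -4.
For λ=-2: (A-λI) row 1 is [-6, 4], so an eigenvector is (-2, -3).
For λ=-4: (A-λI) row 1 is [-4, 4], so an eigenvector is (1, 1).
General solution: c_1e^(-2t)(-2,-3) + c_2e^(-4t)(1,1).

x(t) = -2c_1e^(-2t) + c_2e^(-4t), y(t) = -3c_1e^(-2t) + c_2e^(-4t)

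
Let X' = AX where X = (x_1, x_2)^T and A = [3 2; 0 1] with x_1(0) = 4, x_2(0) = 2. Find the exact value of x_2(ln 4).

8

A = [[3,2],[0,1]]; eigenvalues λ = 1, 3.
Eigenvectors: (1,-1) for λ=1, (-1,0) for λ=3.
From the initial condition, c_1 = -2, c_2 = -6.
x_2(ln 4) = (-2)(4^1)(-1) + (-6)(4^3)(0) = 8.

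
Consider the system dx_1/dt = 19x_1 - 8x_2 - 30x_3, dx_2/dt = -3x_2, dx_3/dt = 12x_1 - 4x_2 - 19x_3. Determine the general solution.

Coefficient matrix A = [[19, -8, -30], [0, -3, 0], [12, -4, -19]].
det(A - λI) = 0 gives eigenvalues λ = -1, -3, 1.
For λ=-1: eigenvector (3,0,2).
For λ=-3: eigenvector (-1,1,-1).
For λ=1: eigenvector (-5,0,-3).
General solution: C_1e^(-t)(3,0,2) + C_2e^(-3t)(-1,1,-1) + C_3e^(t)(-5,0,-3).

x_1(t) = 3C_1e^(-t) - C_2e^(-3t) - 5C_3e^(t), x_2(t) = C_2e^(-3t), x_3(t) = 2C_1e^(-t) - C_2e^(-3t) - 3C_3e^(t)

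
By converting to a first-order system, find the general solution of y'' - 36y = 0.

Let x_1 = y, x_2 = y'. Then x_1' = x_2 and x_2' = 36x_1.
A = [[0,1],[36,0]]; det(A-λI) = λ^2 - 36.
Eigenvalues λ = 6, -6 with eigenvectors (1,6), (1,-6).

y(t) = C_1e^(6t) + C_2e^(-6t)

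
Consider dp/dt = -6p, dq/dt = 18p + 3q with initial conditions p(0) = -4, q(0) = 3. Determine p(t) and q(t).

p(t) = -4e^(-6t), q(t) = -5e^(3t) + 8e^(-6t)

Coefficient matrix A = [[-6, 0], [18, 3]].
Characteristic polynomial det(A - λI) = λ^2 + 3λ - 18 = 0.
Eigenvalues λ = 3, -6.
For λ=3: (A-λI) row 1 is [-9, 0], so an eigenvector is (0, -1).
For λ=-6: (A-λI) row 2 is [18, 9], so an eigenvector is (1, -2).
General solution: K_1e^(3t)(0,-1) + K_2e^(-6t)(1,-2).
Applying p(0)=-4, q(0)=3 gives K_1=5, K_2=-4.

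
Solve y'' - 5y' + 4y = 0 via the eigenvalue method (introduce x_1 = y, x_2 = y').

y(t) = K_1e^(t) + K_2e^(4t)

Let x_1 = y, x_2 = y'. Then x_1' = x_2 and x_2' = -4x_1 + 5x_2.
A = [[0,1],[-4,5]]; det(A-λI) = λ^2 - 5λ + 4.
Eigenvalues λ = 1, 4 with eigenvectors (1,1), (1,4).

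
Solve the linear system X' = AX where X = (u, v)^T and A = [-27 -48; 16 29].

u(t) = -3K_1e^(5t) - 2K_2e^(-3t), v(t) = 2K_1e^(5t) + K_2e^(-3t)

Coefficient matrix A = [[-27, -48], [16, 29]].
Characteristic polynomial det(A - λI) = λ^2 - 2λ - 15 = 0.
Eigenvalues λ = 5, -3.
For λ=5: (A-λI) row 1 is [-32, -48], so an eigenvector is (-3, 2).
For λ=-3: (A-λI) row 1 is [-24, -48], so an eigenvector is (-2, 1).
General solution: K_1e^(5t)(-3,2) + K_2e^(-3t)(-2,1).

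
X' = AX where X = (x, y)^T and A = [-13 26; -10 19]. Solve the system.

Coefficient matrix A = [[-13, 26], [-10, 19]].
Characteristic polynomial det(A - λI) = λ^2 - 6λ + 13 = 0.
Eigenvalues λ = 3 ± 2i (complex conjugate pair).
For λ=3+2i: an eigenvector is (2,1) - i(-3,-2) = (2 + 3i, 1 + 2i).
A real fundamental pair from Re and Im of e^((3+2i)t)v: X_1 = e^(3t)(cos(2t)·(2,1) + sin(2t)·(-3,-2)), X_2 = e^(3t)(sin(2t)·(2,1) - cos(2t)·(-3,-2)).
General solution: c_1X_1 + c_2X_2.

x(t) = -3c_1e^(3t)sin(2t) + 2c_1e^(3t)cos(2t) + 2c_2e^(3t)sin(2t) + 3c_2e^(3t)cos(2t), y(t) = -2c_1e^(3t)sin(2t) + c_1e^(3t)cos(2t) + c_2e^(3t)sin(2t) + 2c_2e^(3t)cos(2t)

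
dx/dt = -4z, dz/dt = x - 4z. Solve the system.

x(t) = -2C_1e^(-2t) - 2C_2te^(-2t) - C_2e^(-2t), z(t) = -C_1e^(-2t) - C_2te^(-2t)

Coefficient matrix A = [[0, -4], [1, -4]].
Characteristic polynomial det(A - λI) = λ^2 + 4λ + 4 = 0.
Single eigenvalue λ = -2 with algebraic multiplicity 2.
Eigenvector v = (-2,-1); generalized eigenvector w with (A-λI)w=v is (-1,0).
General solution: e^(-2t)[C_1·v + C_2·(t·v + w)].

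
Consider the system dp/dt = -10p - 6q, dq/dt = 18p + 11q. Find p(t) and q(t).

p(t) = 2K_1e^(-t) - K_2e^(2t), q(t) = -3K_1e^(-t) + 2K_2e^(2t)

Coefficient matrix A = [[-10, -6], [18, 11]].
Characteristic polynomial det(A - λI) = λ^2 - λ - 2 = 0.
Eigenvalues λ = -1, 2.
For λ=-1: (A-λI) row 1 is [-9, -6], so an eigenvector is (2, -3).
For λ=2: (A-λI) row 1 is [-12, -6], so an eigenvector is (-1, 2).
General solution: K_1e^(-t)(2,-3) + K_2e^(2t)(-1,2).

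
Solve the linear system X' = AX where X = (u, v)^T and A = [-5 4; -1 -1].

Coefficient matrix A = [[-5, 4], [-1, -1]].
Characteristic polynomial det(A - λI) = λ^2 + 6λ + 9 = 0.
Single eigenvalue λ = -3 with algebraic multiplicity 2.
Eigenvector v = (-2,-1); generalized eigenvector w with (A-λI)w=v is (3,1).
General solution: e^(-3t)[c_1·v + c_2·(t·v + w)].

u(t) = -2c_1e^(-3t) - 2c_2te^(-3t) + 3c_2e^(-3t), v(t) = -c_1e^(-3t) - c_2te^(-3t) + c_2e^(-3t)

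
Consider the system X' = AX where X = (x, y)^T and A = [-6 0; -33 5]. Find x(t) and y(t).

x(t) = -C_2e^(-6t), y(t) = C_1e^(5t) - 3C_2e^(-6t)

Coefficient matrix A = [[-6, 0], [-33, 5]].
Characteristic polynomial det(A - λI) = λ^2 + λ - 30 = 0.
Eigenvalues λ = 5, -6.
For λ=5: (A-λI) row 1 is [-11, 0], so an eigenvector is (0, 1).
For λ=-6: (A-λI) row 2 is [-33, 11], so an eigenvector is (-1, -3).
General solution: C_1e^(5t)(0,1) + C_2e^(-6t)(-1,-3).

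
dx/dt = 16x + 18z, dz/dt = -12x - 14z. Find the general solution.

Coefficient matrix A = [[16, 18], [-12, -14]].
Characteristic polynomial det(A - λI) = λ^2 - 2λ - 8 = 0.
Eigenvalues λ = -2, 4.
For λ=-2: (A-λI) row 1 is [18, 18], so an eigenvector is (-1, 1).
For λ=4: (A-λI) row 1 is [12, 18], so an eigenvector is (-3, 2).
General solution: C_1e^(-2t)(-1,1) + C_2e^(4t)(-3,2).

x(t) = -C_1e^(-2t) - 3C_2e^(4t), z(t) = C_1e^(-2t) + 2C_2e^(4t)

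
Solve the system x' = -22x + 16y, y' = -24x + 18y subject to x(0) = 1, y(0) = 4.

x(t) = 6e^(2t) - 5e^(-6t), y(t) = 9e^(2t) - 5e^(-6t)

Coefficient matrix A = [[-22, 16], [-24, 18]].
Characteristic polynomial det(A - λI) = λ^2 + 4λ - 12 = 0.
Eigenvalues λ = -6, 2.
For λ=-6: (A-λI) row 1 is [-16, 16], so an eigenvector is (1, 1).
For λ=2: (A-λI) row 1 is [-24, 16], so an eigenvector is (-2, -3).
General solution: c_1e^(-6t)(1,1) + c_2e^(2t)(-2,-3).
Applying x(0)=1, y(0)=4 gives c_1=-5, c_2=-3.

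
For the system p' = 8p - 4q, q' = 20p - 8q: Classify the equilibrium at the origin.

center

A = [[8,-4],[20,-8]]; det(A-λI) = λ^2 + 16.
λ = 0 ± 4i: zero real part.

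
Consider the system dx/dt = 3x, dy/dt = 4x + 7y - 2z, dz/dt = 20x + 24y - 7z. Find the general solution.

Coefficient matrix A = [[3, 0, 0], [4, 7, -2], [20, 24, -7]].
det(A - λI) = 0 gives eigenvalues λ = 3, -1, 1.
For λ=3: eigenvector (1,0,2).
For λ=-1: eigenvector (0,-1,-4).
For λ=1: eigenvector (0,1,3).
General solution: C_1e^(3t)(1,0,2) + C_2e^(-t)(0,-1,-4) + C_3e^(t)(0,1,3).

x(t) = C_1e^(3t), y(t) = -C_2e^(-t) + C_3e^(t), z(t) = 2C_1e^(3t) - 4C_2e^(-t) + 3C_3e^(t)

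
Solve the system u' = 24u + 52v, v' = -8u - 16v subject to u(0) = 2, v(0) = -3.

u(t) = -29e^(4t)sin(4t) + 2e^(4t)cos(4t), v(t) = 11e^(4t)sin(4t) - 3e^(4t)cos(4t)

Coefficient matrix A = [[24, 52], [-8, -16]].
Characteristic polynomial det(A - λI) = λ^2 - 8λ + 32 = 0.
Eigenvalues λ = 4 ± 4i (complex conjugate pair).
For λ=4+4i: an eigenvector is (2,-1) - i(-3,1) = (2 + 3i, -1 - i).
A real fundamental pair from Re and Im of e^((4+4i)t)v: X_1 = e^(4t)(cos(4t)·(2,-1) + sin(4t)·(-3,1)), X_2 = e^(4t)(sin(4t)·(2,-1) - cos(4t)·(-3,1)).
General solution: c_1X_1 + c_2X_2.
Applying u(0)=2, v(0)=-3 gives c_1=7, c_2=-4.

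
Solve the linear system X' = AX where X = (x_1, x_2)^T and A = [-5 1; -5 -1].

Coefficient matrix A = [[-5, 1], [-5, -1]].
Characteristic polynomial det(A - λI) = λ^2 + 6λ + 10 = 0.
Eigenvalues λ = -3 ± i (complex conjugate pair).
For λ=-3+i: an eigenvector is (0,1) - i(1,2) = (0 - i, 1 - 2i).
A real fundamental pair from Re and Im of e^((-3+i)t)v: X_1 = e^(-3t)(cos(t)·(0,1) + sin(t)·(1,2)), X_2 = e^(-3t)(sin(t)·(0,1) - cos(t)·(1,2)).
General solution: C_1X_1 + C_2X_2.

x_1(t) = C_1e^(-3t)sin(t) - C_2e^(-3t)cos(t), x_2(t) = 2C_1e^(-3t)sin(t) + C_1e^(-3t)cos(t) + C_2e^(-3t)sin(t) - 2C_2e^(-3t)cos(t)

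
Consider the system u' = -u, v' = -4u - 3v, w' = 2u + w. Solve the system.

u(t) = C_1e^(-t), v(t) = -2C_1e^(-t) + C_2e^(-3t), w(t) = -C_1e^(-t) + C_3e^(t)

Coefficient matrix A = [[-1, 0, 0], [-4, -3, 0], [2, 0, 1]].
det(A - λI) = 0 gives eigenvalues λ = -1, -3, 1.
For λ=-1: eigenvector (1,-2,-1).
For λ=-3: eigenvector (0,1,0).
For λ=1: eigenvector (0,0,1).
General solution: C_1e^(-t)(1,-2,-1) + C_2e^(-3t)(0,1,0) + C_3e^(t)(0,0,1).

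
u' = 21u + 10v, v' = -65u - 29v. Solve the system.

u(t) = K_1e^(-4t)sin(5t) - K_1e^(-4t)cos(5t) - K_2e^(-4t)sin(5t) - K_2e^(-4t)cos(5t), v(t) = -2K_1e^(-4t)sin(5t) + 3K_1e^(-4t)cos(5t) + 3K_2e^(-4t)sin(5t) + 2K_2e^(-4t)cos(5t)

Coefficient matrix A = [[21, 10], [-65, -29]].
Characteristic polynomial det(A - λI) = λ^2 + 8λ + 41 = 0.
Eigenvalues λ = -4 ± 5i (complex conjugate pair).
For λ=-4+5i: an eigenvector is (-1,3) - i(1,-2) = (-1 - i, 3 + 2i).
A real fundamental pair from Re and Im of e^((-4+5i)t)v: X_1 = e^(-4t)(cos(5t)·(-1,3) + sin(5t)·(1,-2)), X_2 = e^(-4t)(sin(5t)·(-1,3) - cos(5t)·(1,-2)).
General solution: K_1X_1 + K_2X_2.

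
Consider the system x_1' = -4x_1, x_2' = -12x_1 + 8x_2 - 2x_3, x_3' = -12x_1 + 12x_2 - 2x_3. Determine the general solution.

x_1(t) = C_1e^(-4t), x_2(t) = C_1e^(-4t) + C_2e^(4t) + C_3e^(2t), x_3(t) = 2C_2e^(4t) + 3C_3e^(2t)

Coefficient matrix A = [[-4, 0, 0], [-12, 8, -2], [-12, 12, -2]].
det(A - λI) = 0 gives eigenvalues λ = -4, 4, 2.
For λ=-4: eigenvector (1,1,0).
For λ=4: eigenvector (0,1,2).
For λ=2: eigenvector (0,1,3).
General solution: C_1e^(-4t)(1,1,0) + C_2e^(4t)(0,1,2) + C_3e^(2t)(0,1,3).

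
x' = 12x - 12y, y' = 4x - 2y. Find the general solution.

Coefficient matrix A = [[12, -12], [4, -2]].
Characteristic polynomial det(A - λI) = λ^2 - 10λ + 24 = 0.
Eigenvalues λ = 6, 4.
For λ=6: (A-λI) row 1 is [6, -12], so an eigenvector is (2, 1).
For λ=4: (A-λI) row 1 is [8, -12], so an eigenvector is (-3, -2).
General solution: c_1e^(6t)(2,1) + c_2e^(4t)(-3,-2).

x(t) = 2c_1e^(6t) - 3c_2e^(4t), y(t) = c_1e^(6t) - 2c_2e^(4t)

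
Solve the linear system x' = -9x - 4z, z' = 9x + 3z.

Coefficient matrix A = [[-9, -4], [9, 3]].
Characteristic polynomial det(A - λI) = λ^2 + 6λ + 9 = 0.
Single eigenvalue λ = -3 with algebraic multiplicity 2.
Eigenvector v = (-2,3); generalized eigenvector w with (A-λI)w=v is (-1,2).
General solution: e^(-3t)[C_1·v + C_2·(t·v + w)].

x(t) = -2C_1e^(-3t) - 2C_2te^(-3t) - C_2e^(-3t), z(t) = 3C_1e^(-3t) + 3C_2te^(-3t) + 2C_2e^(-3t)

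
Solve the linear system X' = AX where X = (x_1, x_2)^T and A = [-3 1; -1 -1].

x_1(t) = -K_1e^(-2t) - K_2te^(-2t) + 2K_2e^(-2t), x_2(t) = -K_1e^(-2t) - K_2te^(-2t) + K_2e^(-2t)

Coefficient matrix A = [[-3, 1], [-1, -1]].
Characteristic polynomial det(A - λI) = λ^2 + 4λ + 4 = 0.
Single eigenvalue λ = -2 with algebraic multiplicity 2.
Eigenvector v = (-1,-1); generalized eigenvector w with (A-λI)w=v is (2,1).
General solution: e^(-2t)[K_1·v + K_2·(t·v + w)].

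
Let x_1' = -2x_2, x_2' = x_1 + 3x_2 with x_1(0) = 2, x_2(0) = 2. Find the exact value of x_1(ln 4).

-64

A = [[0,-2],[1,3]]; eigenvalues λ = 2, 1.
Eigenvectors: (1,-1) for λ=2, (2,-1) for λ=1.
From the initial condition, c_1 = -6, c_2 = 4.
x_1(ln 4) = (-6)(4^2)(1) + (4)(4^1)(2) = -64.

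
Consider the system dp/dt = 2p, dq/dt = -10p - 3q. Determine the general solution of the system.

Coefficient matrix A = [[2, 0], [-10, -3]].
Characteristic polynomial det(A - λI) = λ^2 + λ - 6 = 0.
Eigenvalues λ = -3, 2.
For λ=-3: (A-λI) row 1 is [5, 0], so an eigenvector is (0, -1).
For λ=2: (A-λI) row 2 is [-10, -5], so an eigenvector is (-1, 2).
General solution: C_1e^(-3t)(0,-1) + C_2e^(2t)(-1,2).

p(t) = -C_2e^(2t), q(t) = -C_1e^(-3t) + 2C_2e^(2t)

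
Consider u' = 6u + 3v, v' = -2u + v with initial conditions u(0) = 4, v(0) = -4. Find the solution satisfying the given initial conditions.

Coefficient matrix A = [[6, 3], [-2, 1]].
Characteristic polynomial det(A - λI) = λ^2 - 7λ + 12 = 0.
Eigenvalues λ = 4, 3.
For λ=4: (A-λI) row 1 is [2, 3], so an eigenvector is (-3, 2).
For λ=3: (A-λI) row 1 is [3, 3], so an eigenvector is (1, -1).
General solution: K_1e^(4t)(-3,2) + K_2e^(3t)(1,-1).
Applying u(0)=4, v(0)=-4 gives K_1=0, K_2=4.

u(t) = 4e^(3t), v(t) = -4e^(3t)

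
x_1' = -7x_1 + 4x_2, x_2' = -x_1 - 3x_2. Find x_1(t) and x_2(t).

x_1(t) = -2K_1e^(-5t) - 2K_2te^(-5t) - 3K_2e^(-5t), x_2(t) = -K_1e^(-5t) - K_2te^(-5t) - 2K_2e^(-5t)

Coefficient matrix A = [[-7, 4], [-1, -3]].
Characteristic polynomial det(A - λI) = λ^2 + 10λ + 25 = 0.
Single eigenvalue λ = -5 with algebraic multiplicity 2.
Eigenvector v = (-2,-1); generalized eigenvector w with (A-λI)w=v is (-3,-2).
General solution: e^(-5t)[K_1·v + K_2·(t·v + w)].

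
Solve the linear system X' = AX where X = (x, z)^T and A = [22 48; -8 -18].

x(t) = -3K_1e^(6t) - 2K_2e^(-2t), z(t) = K_1e^(6t) + K_2e^(-2t)

Coefficient matrix A = [[22, 48], [-8, -18]].
Characteristic polynomial det(A - λI) = λ^2 - 4λ - 12 = 0.
Eigenvalues λ = 6, -2.
For λ=6: (A-λI) row 1 is [16, 48], so an eigenvector is (-3, 1).
For λ=-2: (A-λI) row 1 is [24, 48], so an eigenvector is (-2, 1).
General solution: K_1e^(6t)(-3,1) + K_2e^(-2t)(-2,1).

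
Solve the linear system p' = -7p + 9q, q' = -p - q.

p(t) = 3K_1e^(-4t) + 3K_2te^(-4t) - K_2e^(-4t), q(t) = K_1e^(-4t) + K_2te^(-4t)

Coefficient matrix A = [[-7, 9], [-1, -1]].
Characteristic polynomial det(A - λI) = λ^2 + 8λ + 16 = 0.
Single eigenvalue λ = -4 with algebraic multiplicity 2.
Eigenvector v = (3,1); generalized eigenvector w with (A-λI)w=v is (-1,0).
General solution: e^(-4t)[K_1·v + K_2·(t·v + w)].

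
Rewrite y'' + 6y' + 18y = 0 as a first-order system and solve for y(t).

Let x_1 = y, x_2 = y'. Then x_1' = x_2 and x_2' = -18x_1 - 6x_2.
A = [[0,1],[-18,-6]]; det(A-λI) = λ^2 + 6λ + 18.
Eigenvalues λ = -3 ± 3i.

y(t) = c_1e^(-3t)cos(3t) + c_2e^(-3t)sin(3t)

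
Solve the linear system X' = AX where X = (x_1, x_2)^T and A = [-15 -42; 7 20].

x_1(t) = 2c_1e^(6t) - 3c_2e^(-t), x_2(t) = -c_1e^(6t) + c_2e^(-t)

Coefficient matrix A = [[-15, -42], [7, 20]].
Characteristic polynomial det(A - λI) = λ^2 - 5λ - 6 = 0.
Eigenvalues λ = 6, -1.
For λ=6: (A-λI) row 1 is [-21, -42], so an eigenvector is (2, -1).
For λ=-1: (A-λI) row 1 is [-14, -42], so an eigenvector is (-3, 1).
General solution: c_1e^(6t)(2,-1) + c_2e^(-t)(-3,1).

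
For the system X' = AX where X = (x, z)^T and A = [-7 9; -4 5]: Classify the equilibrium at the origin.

A = [[-7,9],[-4,5]]; det(A-λI) = λ^2 + 2λ + 1.
repeated λ = -1 with a single eigenvector.

stable improper node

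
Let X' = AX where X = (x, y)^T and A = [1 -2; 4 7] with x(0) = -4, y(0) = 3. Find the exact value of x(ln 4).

704

A = [[1,-2],[4,7]]; eigenvalues λ = 5, 3.
Eigenvectors: (1,-2) for λ=5, (-1,1) for λ=3.
From the initial condition, c_1 = 1, c_2 = 5.
x(ln 4) = (1)(4^5)(1) + (5)(4^3)(-1) = 704.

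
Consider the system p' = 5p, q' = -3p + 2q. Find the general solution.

Coefficient matrix A = [[5, 0], [-3, 2]].
Characteristic polynomial det(A - λI) = λ^2 - 7λ + 10 = 0.
Eigenvalues λ = 5, 2.
For λ=5: (A-λI) row 2 is [-3, -3], so an eigenvector is (1, -1).
For λ=2: (A-λI) row 1 is [3, 0], so an eigenvector is (0, -1).
General solution: C_1e^(5t)(1,-1) + C_2e^(2t)(0,-1).

p(t) = C_1e^(5t), q(t) = -C_1e^(5t) - C_2e^(2t)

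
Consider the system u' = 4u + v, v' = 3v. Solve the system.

u(t) = C_1e^(3t) - C_2e^(4t), v(t) = -C_1e^(3t)

Coefficient matrix A = [[4, 1], [0, 3]].
Characteristic polynomial det(A - λI) = λ^2 - 7λ + 12 = 0.
Eigenvalues λ = 3, 4.
For λ=3: (A-λI) row 1 is [1, 1], so an eigenvector is (1, -1).
For λ=4: (A-λI) row 1 is [0, 1], so an eigenvector is (-1, 0).
General solution: C_1e^(3t)(1,-1) + C_2e^(4t)(-1,0).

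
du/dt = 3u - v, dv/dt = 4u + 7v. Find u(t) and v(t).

Coefficient matrix A = [[3, -1], [4, 7]].
Characteristic polynomial det(A - λI) = λ^2 - 10λ + 25 = 0.
Single eigenvalue λ = 5 with algebraic multiplicity 2.
Eigenvector v = (1,-2); generalized eigenvector w with (A-λI)w=v is (0,-1).
General solution: e^(5t)[C_1·v + C_2·(t·v + w)].

u(t) = C_1e^(5t) + C_2te^(5t), v(t) = -2C_1e^(5t) - 2C_2te^(5t) - C_2e^(5t)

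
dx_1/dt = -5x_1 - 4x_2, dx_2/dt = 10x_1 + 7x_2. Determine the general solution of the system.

x_1(t) = -K_1e^(t)sin(2t) - K_1e^(t)cos(2t) - K_2e^(t)sin(2t) + K_2e^(t)cos(2t), x_2(t) = K_1e^(t)sin(2t) + 2K_1e^(t)cos(2t) + 2K_2e^(t)sin(2t) - K_2e^(t)cos(2t)

Coefficient matrix A = [[-5, -4], [10, 7]].
Characteristic polynomial det(A - λI) = λ^2 - 2λ + 5 = 0.
Eigenvalues λ = 1 ± 2i (complex conjugate pair).
For λ=1+2i: an eigenvector is (-1,2) - i(-1,1) = (-1 + i, 2 - i).
A real fundamental pair from Re and Im of e^((1+2i)t)v: X_1 = e^(t)(cos(2t)·(-1,2) + sin(2t)·(-1,1)), X_2 = e^(t)(sin(2t)·(-1,2) - cos(2t)·(-1,1)).
General solution: K_1X_1 + K_2X_2.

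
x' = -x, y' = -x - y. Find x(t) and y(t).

x(t) = c_2e^(-t), y(t) = -c_1e^(-t) - c_2te^(-t) - c_2e^(-t)

Coefficient matrix A = [[-1, 0], [-1, -1]].
Characteristic polynomial det(A - λI) = λ^2 + 2λ + 1 = 0.
Single eigenvalue λ = -1 with algebraic multiplicity 2.
Eigenvector v = (0,-1); generalized eigenvector w with (A-λI)w=v is (1,-1).
General solution: e^(-t)[c_1·v + c_2·(t·v + w)].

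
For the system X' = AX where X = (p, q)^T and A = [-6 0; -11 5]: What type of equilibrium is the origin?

A = [[-6,0],[-11,5]]; det(A-λI) = λ^2 + λ - 30.
λ = -6, 5: opposite signs.

saddle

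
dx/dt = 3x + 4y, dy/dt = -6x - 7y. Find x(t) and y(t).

Coefficient matrix A = [[3, 4], [-6, -7]].
Characteristic polynomial det(A - λI) = λ^2 + 4λ + 3 = 0.
Eigenvalues λ = -1, -3.
For λ=-1: (A-λI) row 1 is [4, 4], so an eigenvector is (1, -1).
For λ=-3: (A-λI) row 1 is [6, 4], so an eigenvector is (2, -3).
General solution: c_1e^(-t)(1,-1) + c_2e^(-3t)(2,-3).

x(t) = c_1e^(-t) + 2c_2e^(-3t), y(t) = -c_1e^(-t) - 3c_2e^(-3t)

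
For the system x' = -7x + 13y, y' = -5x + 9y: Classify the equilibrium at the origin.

unstable spiral

A = [[-7,13],[-5,9]]; det(A-λI) = λ^2 - 2λ + 2.
λ = 1 ± i: positive real part.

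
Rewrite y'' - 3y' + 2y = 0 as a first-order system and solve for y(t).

Let x_1 = y, x_2 = y'. Then x_1' = x_2 and x_2' = -2x_1 + 3x_2.
A = [[0,1],[-2,3]]; det(A-λI) = λ^2 - 3λ + 2.
Eigenvalues λ = 2, 1 with eigenvectors (1,2), (1,1).

y(t) = K_1e^(2t) + K_2e^(t)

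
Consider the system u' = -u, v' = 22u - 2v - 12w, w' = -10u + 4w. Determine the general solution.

u(t) = C_1e^(-t), v(t) = -2C_1e^(-t) + C_2e^(-2t) - 2C_3e^(4t), w(t) = 2C_1e^(-t) + C_3e^(4t)

Coefficient matrix A = [[-1, 0, 0], [22, -2, -12], [-10, 0, 4]].
det(A - λI) = 0 gives eigenvalues λ = -1, -2, 4.
For λ=-1: eigenvector (1,-2,2).
For λ=-2: eigenvector (0,1,0).
For λ=4: eigenvector (0,-2,1).
General solution: C_1e^(-t)(1,-2,2) + C_2e^(-2t)(0,1,0) + C_3e^(4t)(0,-2,1).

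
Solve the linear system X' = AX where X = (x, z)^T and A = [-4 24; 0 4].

x(t) = -C_1e^(-4t) + 3C_2e^(4t), z(t) = C_2e^(4t)

Coefficient matrix A = [[-4, 24], [0, 4]].
Characteristic polynomial det(A - λI) = λ^2 - 16 = 0.
Eigenvalues λ = -4, 4.
For λ=-4: (A-λI) row 1 is [0, 24], so an eigenvector is (-1, 0).
For λ=4: (A-λI) row 1 is [-8, 24], so an eigenvector is (3, 1).
General solution: C_1e^(-4t)(-1,0) + C_2e^(4t)(3,1).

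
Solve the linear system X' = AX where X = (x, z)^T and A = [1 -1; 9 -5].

x(t) = -C_1e^(-2t) - C_2te^(-2t), z(t) = -3C_1e^(-2t) - 3C_2te^(-2t) + C_2e^(-2t)

Coefficient matrix A = [[1, -1], [9, -5]].
Characteristic polynomial det(A - λI) = λ^2 + 4λ + 4 = 0.
Single eigenvalue λ = -2 with algebraic multiplicity 2.
Eigenvector v = (-1,-3); generalized eigenvector w with (A-λI)w=v is (0,1).
General solution: e^(-2t)[C_1·v + C_2·(t·v + w)].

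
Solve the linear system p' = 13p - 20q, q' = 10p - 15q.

p(t) = 3K_1e^(-t)sin(2t) - K_1e^(-t)cos(2t) - K_2e^(-t)sin(2t) - 3K_2e^(-t)cos(2t), q(t) = 2K_1e^(-t)sin(2t) - K_1e^(-t)cos(2t) - K_2e^(-t)sin(2t) - 2K_2e^(-t)cos(2t)

Coefficient matrix A = [[13, -20], [10, -15]].
Characteristic polynomial det(A - λI) = λ^2 + 2λ + 5 = 0.
Eigenvalues λ = -1 ± 2i (complex conjugate pair).
For λ=-1+2i: an eigenvector is (-1,-1) - i(3,2) = (-1 - 3i, -1 - 2i).
A real fundamental pair from Re and Im of e^((-1+2i)t)v: X_1 = e^(-t)(cos(2t)·(-1,-1) + sin(2t)·(3,2)), X_2 = e^(-t)(sin(2t)·(-1,-1) - cos(2t)·(3,2)).
General solution: K_1X_1 + K_2X_2.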